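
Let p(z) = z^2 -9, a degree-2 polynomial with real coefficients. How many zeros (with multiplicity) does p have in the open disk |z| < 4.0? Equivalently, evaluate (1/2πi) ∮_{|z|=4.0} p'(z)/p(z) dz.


The zeros of p are: 3, -3.
Their magnitudes are: 3, 3.
Zeros with |z| < R = 4.0: 3, -3.
Count = 2.
By the argument principle, (1/2πi) ∮_{|z|=R} p'(z)/p(z) dz equals exactly this count.

Number of zeros inside |z| < 4.0: 2.


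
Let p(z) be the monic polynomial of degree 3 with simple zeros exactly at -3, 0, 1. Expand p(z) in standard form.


The polynomial is p(z) = ∏_{α ∈ S} (z − α), where S = {-3, 0, 1}.
Expanding the product yields: p(z) = z^3 + 2·z^2 -3·z.
The resulting polynomial has degree 3 and real coefficients as required.

p(z) = z^3 + 2·z^2 -3·z.


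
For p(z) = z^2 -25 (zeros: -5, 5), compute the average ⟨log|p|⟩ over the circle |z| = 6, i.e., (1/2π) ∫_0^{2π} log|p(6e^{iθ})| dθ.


Zeros: -5, 5; r = 6.
Inside |z| < r: -5, 5. Outside (|z| ≥ r): ∅.
p(0) = -25, so log|p(0)| = log(25) = 3.2189.
Apply Jensen: I(r) = log|p(0)| + Σ_k log(r/|z_k|), summed over zeros inside |z| < r.
  log(r/|z_k|) for z_k = -5: log(6/5) = 0.1823
  log(r/|z_k|) for z_k = 5: log(6/5) = 0.1823
Sum over inside zeros: 0.3646.
I(r) = log|p(0)| + (inside sum) = 3.2189 + 0.3646 = 3.5835.
Closed form (all zeros inside, monic): I(r) = n·log(r) = 2·log(6) = 3.5835. ✓

I(r) ≈ 3.5835.


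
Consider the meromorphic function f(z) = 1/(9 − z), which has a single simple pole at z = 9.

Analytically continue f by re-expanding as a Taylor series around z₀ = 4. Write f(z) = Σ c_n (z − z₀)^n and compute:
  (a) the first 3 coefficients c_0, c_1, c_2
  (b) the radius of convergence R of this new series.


Let w = z − z₀, so z = z₀ + w.
Then 9 − z = 9 − (z₀ + w) = (9 − z₀) − w = 5 − w.
f(z) = 1/(5 − w) = (1/(5)) · 1/(1 − w/(5)) = Σ_{n≥0} w^n / (5)^(n+1).
So c_n = 1/(5)^(n+1):
  c_0 = 1/(5)^1 = 1/5.
  c_1 = 1/(5)^2 = 1/25.
  c_2 = 1/(5)^3 = 1/125.
The series is valid for |w/d| < 1, i.e. |z − z₀| < |d|.
Radius of convergence: R = |9 − z₀| = |5| = 5 (distance from z₀ to the singularity z = 9).

c_0 = 1/5, c_1 = 1/25, c_2 = 1/125; R = 5.


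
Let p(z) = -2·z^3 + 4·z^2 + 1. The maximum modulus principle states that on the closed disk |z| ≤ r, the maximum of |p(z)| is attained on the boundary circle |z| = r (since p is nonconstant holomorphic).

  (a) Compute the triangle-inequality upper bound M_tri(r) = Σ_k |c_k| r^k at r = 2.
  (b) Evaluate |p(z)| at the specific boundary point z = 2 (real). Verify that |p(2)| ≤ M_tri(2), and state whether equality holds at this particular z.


Coefficients: c_0 = 1, c_1 = 0, c_2 = 4, c_3 = -2. Radius r = 2.
Part (a). Triangle bound: M_tri(r) = Σ_k |c_k| r^k
  = |1|·2^0 + |0|·2^1 + |4|·2^2 + |-2|·2^3
  = 1 + 0 + 16 + 16 = 33.
This bounds M(r) := max_{|z|=r} |p(z)| from above; equality holds iff all terms c_k z^k can be made to align in phase at a single z on |z|=r.
Part (b). At z = 2 (real, on the circle |z| = r):
  p(2) = (1)·2^0 + (0)·2^1 + (4)·2^2 + (-2)·2^3 = 1.
  |p(2)| = 1.
Check: |p(2)| = 1 ≤ 33 = M_tri(2). ✓ Equality does not hold at z = 2 (the coefficients have mixed signs, so the terms do not all align in phase there).

M_tri(2) = 33; |p(2)| = 1; equality at z=2: no.


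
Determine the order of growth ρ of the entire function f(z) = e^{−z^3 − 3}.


|e^{−z^3 − 3}| = e^{Re(-1·z^3) + -3} ≤ e^{1|z|^3 + -3} = e^{1r^3 + -3} on |z| = r, so ρ ≤ 3. Choosing z on |z|=r so that -1·z^3 is real positive (always possible by picking arg z appropriately) gives |f(z)| = e^{1r^3 + -3}, matching the bound. The additive constant -3 does not affect log log M(r) ~ 3·log r. Hence ρ = 3.
Therefore ρ = 3.

Order ρ = 3.


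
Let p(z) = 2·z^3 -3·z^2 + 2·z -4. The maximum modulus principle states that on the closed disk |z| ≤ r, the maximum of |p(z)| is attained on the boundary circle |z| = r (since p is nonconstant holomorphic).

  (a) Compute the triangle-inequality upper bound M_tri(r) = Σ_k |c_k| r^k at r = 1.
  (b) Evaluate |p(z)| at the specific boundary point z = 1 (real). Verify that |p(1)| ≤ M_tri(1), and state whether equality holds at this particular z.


Coefficients: c_0 = -4, c_1 = 2, c_2 = -3, c_3 = 2. Radius r = 1.
Part (a). Triangle bound: M_tri(r) = Σ_k |c_k| r^k
  = |-4|·1^0 + |2|·1^1 + |-3|·1^2 + |2|·1^3
  = 4 + 2 + 3 + 2 = 11.
This bounds M(r) := max_{|z|=r} |p(z)| from above; equality holds iff all terms c_k z^k can be made to align in phase at a single z on |z|=r.
Part (b). At z = 1 (real, on the circle |z| = r):
  p(1) = (-4)·1^0 + (2)·1^1 + (-3)·1^2 + (2)·1^3 = -3.
  |p(1)| = 3.
Check: |p(1)| = 3 ≤ 11 = M_tri(1). ✓ Equality does not hold at z = 1 (the coefficients have mixed signs, so the terms do not all align in phase there).

M_tri(1) = 11; |p(1)| = 3; equality at z=1: no.


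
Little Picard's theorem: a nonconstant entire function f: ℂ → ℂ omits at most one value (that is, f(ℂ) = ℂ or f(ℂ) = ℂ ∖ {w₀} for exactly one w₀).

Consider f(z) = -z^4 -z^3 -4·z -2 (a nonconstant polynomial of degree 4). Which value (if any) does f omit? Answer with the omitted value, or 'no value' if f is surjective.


Little Picard bounds the complement of f(ℂ) to at most one point.
For every w ∈ ℂ, the equation p(z) − w = 0 is a nonconstant polynomial in z and hence has at least one root by the fundamental theorem of algebra. So p is surjective onto ℂ, omitting no value.

Omitted value: no value.


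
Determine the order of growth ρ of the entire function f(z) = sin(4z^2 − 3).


Write sin(w) = (e^{iw} ± e^{−iw})/(2 or 2i), so |sin(w)| ≤ e^{|w|}. With w = 4z^2 − 3, |w| ≤ 4r^2 + 3 on |z|=r, giving M(r) ≤ e^{4r^2 + 3} and ρ ≤ 2. For the lower bound, choose z on |z|=r with 4z^2 purely imaginary of modulus 4r^2; then |sin(4z^2 − 3)| grows like e^{4r^2}/2, so ρ ≥ 2. Hence ρ = 2.
Therefore ρ = 2.

Order ρ = 2.


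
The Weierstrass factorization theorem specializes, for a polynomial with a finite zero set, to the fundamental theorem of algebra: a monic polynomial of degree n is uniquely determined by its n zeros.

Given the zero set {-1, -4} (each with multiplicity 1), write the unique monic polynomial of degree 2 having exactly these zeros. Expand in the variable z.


The polynomial is p(z) = ∏_{α ∈ S} (z − α), where S = {-1, -4}.
Expanding the product yields: p(z) = z^2 + 5·z + 4.
The resulting polynomial has degree 2 and real coefficients as required.

p(z) = z^2 + 5·z + 4.


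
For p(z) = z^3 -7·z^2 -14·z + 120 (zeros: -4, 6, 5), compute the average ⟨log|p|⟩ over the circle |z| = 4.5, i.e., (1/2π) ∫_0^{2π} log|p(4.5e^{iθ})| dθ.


Zeros: -4, 5, 6; r = 4.5.
Inside |z| < r: -4. Outside (|z| ≥ r): 5, 6.
p(0) = 120, so log|p(0)| = log(120) = 4.7875.
Apply Jensen: I(r) = log|p(0)| + Σ_k log(r/|z_k|), summed over zeros inside |z| < r.
  log(r/|z_k|) for z_k = -4: log(4.5/4) = 0.1178
  Outside zeros (5, 6) contribute nothing to the Jensen sum.
Sum over inside zeros: 0.1178.
I(r) = log|p(0)| + (inside sum) = 4.7875 + 0.1178 = 4.9053.
Note: since some zeros are outside |z| ≤ r, the simplified n·log(r) form does NOT apply — only the inside zeros contribute.

I(r) ≈ 4.9053.


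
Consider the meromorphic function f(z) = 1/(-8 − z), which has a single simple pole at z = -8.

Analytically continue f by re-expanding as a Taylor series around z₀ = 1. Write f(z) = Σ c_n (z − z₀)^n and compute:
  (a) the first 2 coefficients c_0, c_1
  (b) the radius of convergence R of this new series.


Let w = z − z₀, so z = z₀ + w.
Then -8 − z = -8 − (z₀ + w) = (-8 − z₀) − w = -9 − w.
f(z) = 1/(-9 − w) = (1/(-9)) · 1/(1 − w/(-9)) = Σ_{n≥0} w^n / (-9)^(n+1).
So c_n = 1/(-9)^(n+1):
  c_0 = 1/(-9)^1 = -1/9.
  c_1 = 1/(-9)^2 = 1/81.
The series is valid for |w/d| < 1, i.e. |z − z₀| < |d|.
Radius of convergence: R = |-8 − z₀| = |-9| = 9 (distance from z₀ to the singularity z = -8).

c_0 = -1/9, c_1 = 1/81; R = 9.


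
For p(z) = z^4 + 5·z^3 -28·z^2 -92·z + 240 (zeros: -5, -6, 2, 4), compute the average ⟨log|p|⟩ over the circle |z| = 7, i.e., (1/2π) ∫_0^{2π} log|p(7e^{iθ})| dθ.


Zeros: -6, -5, 2, 4; r = 7.
Inside |z| < r: -6, -5, 2, 4. Outside (|z| ≥ r): ∅.
p(0) = 240, so log|p(0)| = log(240) = 5.4806.
Apply Jensen: I(r) = log|p(0)| + Σ_k log(r/|z_k|), summed over zeros inside |z| < r.
  log(r/|z_k|) for z_k = -5: log(7/5) = 0.3365
  log(r/|z_k|) for z_k = -6: log(7/6) = 0.1542
  log(r/|z_k|) for z_k = 2: log(7/2) = 1.2528
  log(r/|z_k|) for z_k = 4: log(7/4) = 0.5596
Sum over inside zeros: 2.3030.
I(r) = log|p(0)| + (inside sum) = 5.4806 + 2.3030 = 7.7836.
Closed form (all zeros inside, monic): I(r) = n·log(r) = 4·log(7) = 7.7836. ✓

I(r) ≈ 7.7836.


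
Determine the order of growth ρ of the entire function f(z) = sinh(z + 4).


sinh(w) is a linear combination of e^{iw} and e^{−iw} (or e^w, e^{−w} in the hyperbolic case), so |sinh(w)| ≤ e^{|w|}. With w = z + 4, |w| ≤ 1|z| + 4 = 1r + 4 on |z| = r, giving M(r) ≤ e^{1r + 4}, so ρ ≤ 1. On a suitable ray (z = it for sin/cos; z = t for sinh/cosh, t real → ∞), |sinh(z + 4)| grows like e^{1|t|}/2, so ρ ≥ 1. Hence ρ = 1.
Therefore ρ = 1.

Order ρ = 1.


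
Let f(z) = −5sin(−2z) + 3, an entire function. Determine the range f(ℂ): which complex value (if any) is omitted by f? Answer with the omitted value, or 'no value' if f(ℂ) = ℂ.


Little Picard bounds the complement of f(ℂ) to at most one point.
sin is entire and surjective onto ℂ: for every w ∈ ℂ, sin(ζ) = w has a solution ζ ∈ ℂ (e.g., via the complex inverse arcsin). With ζ = −2z this gives z = ζ/(-2). Then -5·sin(−2z) takes every value in -5·ℂ = ℂ, and adding 3 is a bijection of ℂ. So f is surjective and omits no value. (Note: only on the real line is sin bounded by [−1, 1].)

Omitted value: no value.


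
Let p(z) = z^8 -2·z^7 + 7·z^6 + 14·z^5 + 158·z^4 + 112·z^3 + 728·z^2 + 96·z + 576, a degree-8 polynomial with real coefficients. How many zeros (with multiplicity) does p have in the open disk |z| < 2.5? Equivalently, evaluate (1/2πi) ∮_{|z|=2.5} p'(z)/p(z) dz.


The zeros of p are: (3 + 3i), (3 - 3i), (-2 + 2i), (-2 - 2i), (0 + 1i), (0 - 1i), (0 + 2i), (0 - 2i).
Their magnitudes are: 4.243, 4.243, 2.828, 2.828, 1, 1, 2, 2.
Zeros with |z| < R = 2.5: (0 + 1i), (0 - 1i), (0 + 2i), (0 - 2i).
Count = 4.
By the argument principle, (1/2πi) ∮_{|z|=R} p'(z)/p(z) dz equals exactly this count.

Number of zeros inside |z| < 2.5: 4.


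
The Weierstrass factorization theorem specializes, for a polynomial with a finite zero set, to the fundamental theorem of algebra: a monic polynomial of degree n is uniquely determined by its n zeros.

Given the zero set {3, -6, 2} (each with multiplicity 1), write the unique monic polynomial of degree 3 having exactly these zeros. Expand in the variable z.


The polynomial is p(z) = ∏_{α ∈ S} (z − α), where S = {3, -6, 2}.
Expanding the product yields: p(z) = z^3 + z^2 -24·z + 36.
The resulting polynomial has degree 3 and real coefficients as required.

p(z) = z^3 + z^2 -24·z + 36.


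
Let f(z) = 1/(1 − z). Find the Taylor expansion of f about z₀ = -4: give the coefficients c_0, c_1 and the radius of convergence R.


Let w = z − z₀, so z = z₀ + w.
Then 1 − z = 1 − (z₀ + w) = (1 − z₀) − w = 5 − w.
f(z) = 1/(5 − w) = (1/(5)) · 1/(1 − w/(5)) = Σ_{n≥0} w^n / (5)^(n+1).
So c_n = 1/(5)^(n+1):
  c_0 = 1/(5)^1 = 1/5.
  c_1 = 1/(5)^2 = 1/25.
The series is valid for |w/d| < 1, i.e. |z − z₀| < |d|.
Radius of convergence: R = |1 − z₀| = |5| = 5 (distance from z₀ to the singularity z = 1).

c_0 = 1/5, c_1 = 1/25; R = 5.


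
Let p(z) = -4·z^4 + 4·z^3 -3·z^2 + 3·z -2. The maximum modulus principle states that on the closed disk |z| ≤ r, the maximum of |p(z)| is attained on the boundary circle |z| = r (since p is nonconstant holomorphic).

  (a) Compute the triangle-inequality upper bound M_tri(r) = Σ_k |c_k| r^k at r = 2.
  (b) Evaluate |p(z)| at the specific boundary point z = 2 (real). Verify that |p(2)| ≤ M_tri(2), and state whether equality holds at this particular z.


Coefficients: c_0 = -2, c_1 = 3, c_2 = -3, c_3 = 4, c_4 = -4. Radius r = 2.
Part (a). Triangle bound: M_tri(r) = Σ_k |c_k| r^k
  = |-2|·2^0 + |3|·2^1 + |-3|·2^2 + |4|·2^3 + |-4|·2^4
  = 2 + 6 + 12 + 32 + 64 = 116.
This bounds M(r) := max_{|z|=r} |p(z)| from above; equality holds iff all terms c_k z^k can be made to align in phase at a single z on |z|=r.
Part (b). At z = 2 (real, on the circle |z| = r):
  p(2) = (-2)·2^0 + (3)·2^1 + (-3)·2^2 + (4)·2^3 + (-4)·2^4 = -40.
  |p(2)| = 40.
Check: |p(2)| = 40 ≤ 116 = M_tri(2). ✓ Equality does not hold at z = 2 (the coefficients have mixed signs, so the terms do not all align in phase there).

M_tri(2) = 116; |p(2)| = 40; equality at z=2: no.


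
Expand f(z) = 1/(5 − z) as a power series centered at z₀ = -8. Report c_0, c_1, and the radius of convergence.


Let w = z − z₀, so z = z₀ + w.
Then 5 − z = 5 − (z₀ + w) = (5 − z₀) − w = 13 − w.
f(z) = 1/(13 − w) = (1/(13)) · 1/(1 − w/(13)) = Σ_{n≥0} w^n / (13)^(n+1).
So c_n = 1/(13)^(n+1):
  c_0 = 1/(13)^1 = 1/13.
  c_1 = 1/(13)^2 = 1/169.
The series is valid for |w/d| < 1, i.e. |z − z₀| < |d|.
Radius of convergence: R = |5 − z₀| = |13| = 13 (distance from z₀ to the singularity z = 5).

c_0 = 1/13, c_1 = 1/169; R = 13.


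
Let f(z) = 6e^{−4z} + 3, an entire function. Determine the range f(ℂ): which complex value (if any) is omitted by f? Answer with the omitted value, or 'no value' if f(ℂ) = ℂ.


Little Picard bounds the complement of f(ℂ) to at most one point.
e^{−4z} is never zero on ℂ, so 6·e^{−4z} takes every value in ℂ ∖ {0}. Adding 3 shifts the range to ℂ ∖ {3}. Thus f omits exactly the value 3.

Omitted value: 3.


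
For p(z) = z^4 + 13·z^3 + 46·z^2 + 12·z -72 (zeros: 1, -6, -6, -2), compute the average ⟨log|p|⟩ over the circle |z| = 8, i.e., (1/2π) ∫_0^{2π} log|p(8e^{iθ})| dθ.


Zeros: -6, -6, -2, 1; r = 8.
Inside |z| < r: -6, -6, -2, 1. Outside (|z| ≥ r): ∅.
p(0) = -72, so log|p(0)| = log(72) = 4.2767.
Apply Jensen: I(r) = log|p(0)| + Σ_k log(r/|z_k|), summed over zeros inside |z| < r.
  log(r/|z_k|) for z_k = 1: log(8/1) = 2.0794
  log(r/|z_k|) for z_k = -6: log(8/6) = 0.2877
  log(r/|z_k|) for z_k = -6: log(8/6) = 0.2877
  log(r/|z_k|) for z_k = -2: log(8/2) = 1.3863
Sum over inside zeros: 4.0411.
I(r) = log|p(0)| + (inside sum) = 4.2767 + 4.0411 = 8.3178.
Closed form (all zeros inside, monic): I(r) = n·log(r) = 4·log(8) = 8.3178. ✓

I(r) ≈ 8.3178.


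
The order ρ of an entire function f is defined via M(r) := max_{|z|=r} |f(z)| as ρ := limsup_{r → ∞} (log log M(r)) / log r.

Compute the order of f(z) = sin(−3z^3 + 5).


Write sin(w) = (e^{iw} ± e^{−iw})/(2 or 2i), so |sin(w)| ≤ e^{|w|}. With w = −3z^3 + 5, |w| ≤ 3r^3 + 5 on |z|=r, giving M(r) ≤ e^{3r^3 + 5} and ρ ≤ 3. For the lower bound, choose z on |z|=r with -3z^3 purely imaginary of modulus 3r^3; then |sin(−3z^3 + 5)| grows like e^{3r^3}/2, so ρ ≥ 3. Hence ρ = 3.
Therefore ρ = 3.

Order ρ = 3.


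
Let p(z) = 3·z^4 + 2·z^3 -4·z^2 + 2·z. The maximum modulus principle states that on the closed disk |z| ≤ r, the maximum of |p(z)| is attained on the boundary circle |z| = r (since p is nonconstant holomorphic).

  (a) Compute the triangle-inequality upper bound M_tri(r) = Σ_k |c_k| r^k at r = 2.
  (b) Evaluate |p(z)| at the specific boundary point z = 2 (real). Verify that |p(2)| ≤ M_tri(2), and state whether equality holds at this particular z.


Coefficients: c_0 = 0, c_1 = 2, c_2 = -4, c_3 = 2, c_4 = 3. Radius r = 2.
Part (a). Triangle bound: M_tri(r) = Σ_k |c_k| r^k
  = |0|·2^0 + |2|·2^1 + |-4|·2^2 + |2|·2^3 + |3|·2^4
  = 0 + 4 + 16 + 16 + 48 = 84.
This bounds M(r) := max_{|z|=r} |p(z)| from above; equality holds iff all terms c_k z^k can be made to align in phase at a single z on |z|=r.
Part (b). At z = 2 (real, on the circle |z| = r):
  p(2) = (0)·2^0 + (2)·2^1 + (-4)·2^2 + (2)·2^3 + (3)·2^4 = 52.
  |p(2)| = 52.
Check: |p(2)| = 52 ≤ 84 = M_tri(2). ✓ Equality does not hold at z = 2 (the coefficients have mixed signs, so the terms do not all align in phase there).

M_tri(2) = 84; |p(2)| = 52; equality at z=2: no.


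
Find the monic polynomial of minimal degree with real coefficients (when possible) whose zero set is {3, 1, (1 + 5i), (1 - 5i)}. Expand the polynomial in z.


The polynomial is p(z) = ∏_{α ∈ S} (z − α), where S = {3, 1, (1 + 5i), (1 - 5i)}.
Expanding the product yields: p(z) = z^4 -6·z^3 + 37·z^2 -110·z + 78.
Note conjugate pairs combine to real quadratics: (z − (1+5i))(z − (1−5i)) = z² − 2z + 26.
The resulting polynomial has degree 4 and real coefficients as required.

p(z) = z^4 -6·z^3 + 37·z^2 -110·z + 78.


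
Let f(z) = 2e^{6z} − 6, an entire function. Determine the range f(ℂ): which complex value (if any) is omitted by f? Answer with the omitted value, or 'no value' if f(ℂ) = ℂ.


Little Picard bounds the complement of f(ℂ) to at most one point.
e^{6z} is never zero on ℂ, so 2·e^{6z} takes every value in ℂ ∖ {0}. Adding -6 shifts the range to ℂ ∖ {-6}. Thus f omits exactly the value -6.

Omitted value: -6.


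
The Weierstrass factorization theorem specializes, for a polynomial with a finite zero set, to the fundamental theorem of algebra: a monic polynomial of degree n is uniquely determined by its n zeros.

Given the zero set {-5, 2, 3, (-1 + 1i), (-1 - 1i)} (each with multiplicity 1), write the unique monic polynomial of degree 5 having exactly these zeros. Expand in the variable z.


The polynomial is p(z) = ∏_{α ∈ S} (z − α), where S = {-5, 2, 3, (-1 + 1i), (-1 - 1i)}.
Expanding the product yields: p(z) = z^5 + 2·z^4 -17·z^3 -8·z^2 + 22·z + 60.
Note conjugate pairs combine to real quadratics: (z − (-1+1i))(z − (-1−1i)) = z² + 2z + 2.
The resulting polynomial has degree 5 and real coefficients as required.

p(z) = z^5 + 2·z^4 -17·z^3 -8·z^2 + 22·z + 60.


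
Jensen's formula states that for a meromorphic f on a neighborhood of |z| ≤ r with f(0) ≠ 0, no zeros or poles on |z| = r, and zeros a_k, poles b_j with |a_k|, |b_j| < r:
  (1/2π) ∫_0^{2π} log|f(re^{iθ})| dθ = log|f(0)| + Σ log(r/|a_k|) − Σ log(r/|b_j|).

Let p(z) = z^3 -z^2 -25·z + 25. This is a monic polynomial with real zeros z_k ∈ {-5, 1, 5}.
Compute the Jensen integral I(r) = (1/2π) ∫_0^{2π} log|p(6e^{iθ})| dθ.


Zeros: -5, 1, 5; r = 6.
Inside |z| < r: -5, 1, 5. Outside (|z| ≥ r): ∅.
p(0) = 25, so log|p(0)| = log(25) = 3.2189.
Apply Jensen: I(r) = log|p(0)| + Σ_k log(r/|z_k|), summed over zeros inside |z| < r.
  log(r/|z_k|) for z_k = -5: log(6/5) = 0.1823
  log(r/|z_k|) for z_k = 1: log(6/1) = 1.7918
  log(r/|z_k|) for z_k = 5: log(6/5) = 0.1823
Sum over inside zeros: 2.1564.
I(r) = log|p(0)| + (inside sum) = 3.2189 + 2.1564 = 5.3753.
Closed form (all zeros inside, monic): I(r) = n·log(r) = 3·log(6) = 5.3753. ✓

I(r) ≈ 5.3753.


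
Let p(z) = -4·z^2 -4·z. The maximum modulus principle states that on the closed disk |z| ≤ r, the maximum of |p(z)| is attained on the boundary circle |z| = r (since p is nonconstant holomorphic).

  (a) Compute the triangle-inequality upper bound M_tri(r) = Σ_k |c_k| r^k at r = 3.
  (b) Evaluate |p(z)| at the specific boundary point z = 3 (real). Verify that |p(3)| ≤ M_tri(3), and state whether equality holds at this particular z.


Coefficients: c_0 = 0, c_1 = -4, c_2 = -4. Radius r = 3.
Part (a). Triangle bound: M_tri(r) = Σ_k |c_k| r^k
  = |0|·3^0 + |-4|·3^1 + |-4|·3^2
  = 0 + 12 + 36 = 48.
This bounds M(r) := max_{|z|=r} |p(z)| from above; equality holds iff all terms c_k z^k can be made to align in phase at a single z on |z|=r.
Part (b). At z = 3 (real, on the circle |z| = r):
  p(3) = (0)·3^0 + (-4)·3^1 + (-4)·3^2 = -48.
  |p(3)| = 48.
Since all nonzero coefficients share the same sign, |p(3)| = 48 = M_tri(3); the triangle bound is attained at z = 3, so in fact M(r) = 48.

M_tri(3) = 48; |p(3)| = 48; equality at z=3: yes.


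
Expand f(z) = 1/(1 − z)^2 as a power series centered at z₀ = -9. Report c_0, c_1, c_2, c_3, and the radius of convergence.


Let w = z − z₀, so z = z₀ + w.
Then 1 − z = 1 − (z₀ + w) = (1 − z₀) − w = 10 − w.
f(z) = 1/(10 − w)^2 = (1/(10)^2) · (1 − w/(10))^{−2}.
By the binomial series (1−u)^{−2} = Σ_{n≥0} C(n+1, 1) u^n for |u|<1, with u = w/(10):
  c_n = C(n+1, 1) / (10)^(n+2).
  c_0 = 1/(10)^2 = 1/100.
  c_1 = 2/(10)^3 = 1/500.
  c_2 = 3/(10)^4 = 3/10000.
  c_3 = 4/(10)^5 = 1/25000.
The series is valid for |w/d| < 1, i.e. |z − z₀| < |d|.
Radius of convergence: R = |1 − z₀| = |10| = 10 (distance from z₀ to the singularity z = 1).

c_0 = 1/100, c_1 = 1/500, c_2 = 3/10000, c_3 = 1/25000; R = 10.


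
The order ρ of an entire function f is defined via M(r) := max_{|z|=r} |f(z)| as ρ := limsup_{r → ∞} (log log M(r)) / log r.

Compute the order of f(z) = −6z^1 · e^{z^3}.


M(r) = max_{|z|=r} |-6|·|z|^1·|e^{z^3}| = 6·r^1 · e^{1r^3} (the factors attain their maxima compatibly on |z|=r). Then log M(r) = log 6 + 1·log r + 1r^3, dominated by the last term, so log log M(r) ~ 3·log r. The polynomial factor -6z^1 contributes only a log r term and does not affect the order. ρ = 3.
Therefore ρ = 3.

Order ρ = 3.


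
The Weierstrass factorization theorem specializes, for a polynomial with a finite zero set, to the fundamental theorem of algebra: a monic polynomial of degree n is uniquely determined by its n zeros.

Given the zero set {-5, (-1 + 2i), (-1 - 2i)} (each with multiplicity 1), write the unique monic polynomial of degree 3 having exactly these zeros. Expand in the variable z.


The polynomial is p(z) = ∏_{α ∈ S} (z − α), where S = {-5, (-1 + 2i), (-1 - 2i)}.
Expanding the product yields: p(z) = z^3 + 7·z^2 + 15·z + 25.
Note conjugate pairs combine to real quadratics: (z − (-1+2i))(z − (-1−2i)) = z² + 2z + 5.
The resulting polynomial has degree 3 and real coefficients as required.

p(z) = z^3 + 7·z^2 + 15·z + 25.


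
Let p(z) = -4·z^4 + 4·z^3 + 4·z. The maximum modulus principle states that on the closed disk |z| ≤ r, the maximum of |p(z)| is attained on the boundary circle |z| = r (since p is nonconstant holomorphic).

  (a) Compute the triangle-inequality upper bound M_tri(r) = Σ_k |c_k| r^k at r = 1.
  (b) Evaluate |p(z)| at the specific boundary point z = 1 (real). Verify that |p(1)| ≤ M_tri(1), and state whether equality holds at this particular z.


Coefficients: c_0 = 0, c_1 = 4, c_2 = 0, c_3 = 4, c_4 = -4. Radius r = 1.
Part (a). Triangle bound: M_tri(r) = Σ_k |c_k| r^k
  = |0|·1^0 + |4|·1^1 + |0|·1^2 + |4|·1^3 + |-4|·1^4
  = 0 + 4 + 0 + 4 + 4 = 12.
This bounds M(r) := max_{|z|=r} |p(z)| from above; equality holds iff all terms c_k z^k can be made to align in phase at a single z on |z|=r.
Part (b). At z = 1 (real, on the circle |z| = r):
  p(1) = (0)·1^0 + (4)·1^1 + (0)·1^2 + (4)·1^3 + (-4)·1^4 = 4.
  |p(1)| = 4.
Check: |p(1)| = 4 ≤ 12 = M_tri(1). ✓ Equality does not hold at z = 1 (the coefficients have mixed signs, so the terms do not all align in phase there).

M_tri(1) = 12; |p(1)| = 4; equality at z=1: no.


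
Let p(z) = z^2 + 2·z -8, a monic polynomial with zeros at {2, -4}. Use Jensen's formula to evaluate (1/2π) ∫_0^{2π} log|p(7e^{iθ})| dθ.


Zeros: -4, 2; r = 7.
Inside |z| < r: -4, 2. Outside (|z| ≥ r): ∅.
p(0) = -8, so log|p(0)| = log(8) = 2.0794.
Apply Jensen: I(r) = log|p(0)| + Σ_k log(r/|z_k|), summed over zeros inside |z| < r.
  log(r/|z_k|) for z_k = 2: log(7/2) = 1.2528
  log(r/|z_k|) for z_k = -4: log(7/4) = 0.5596
Sum over inside zeros: 1.8124.
I(r) = log|p(0)| + (inside sum) = 2.0794 + 1.8124 = 3.8918.
Closed form (all zeros inside, monic): I(r) = n·log(r) = 2·log(7) = 3.8918. ✓

I(r) ≈ 3.8918.


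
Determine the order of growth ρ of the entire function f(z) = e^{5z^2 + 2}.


|e^{5z^2 + 2}| = e^{Re(5·z^2) + 2} ≤ e^{5|z|^2 + 2} = e^{5r^2 + 2} on |z| = r, so ρ ≤ 2. Choosing z on |z|=r so that 5·z^2 is real positive (always possible by picking arg z appropriately) gives |f(z)| = e^{5r^2 + 2}, matching the bound. The additive constant 2 does not affect log log M(r) ~ 2·log r. Hence ρ = 2.
Therefore ρ = 2.

Order ρ = 2.


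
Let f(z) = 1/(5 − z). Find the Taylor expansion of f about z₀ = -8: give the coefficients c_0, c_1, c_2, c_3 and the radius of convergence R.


Let w = z − z₀, so z = z₀ + w.
Then 5 − z = 5 − (z₀ + w) = (5 − z₀) − w = 13 − w.
f(z) = 1/(13 − w) = (1/(13)) · 1/(1 − w/(13)) = Σ_{n≥0} w^n / (13)^(n+1).
So c_n = 1/(13)^(n+1):
  c_0 = 1/(13)^1 = 1/13.
  c_1 = 1/(13)^2 = 1/169.
  c_2 = 1/(13)^3 = 1/2197.
  c_3 = 1/(13)^4 = 1/28561.
The series is valid for |w/d| < 1, i.e. |z − z₀| < |d|.
Radius of convergence: R = |5 − z₀| = |13| = 13 (distance from z₀ to the singularity z = 5).

c_0 = 1/13, c_1 = 1/169, c_2 = 1/2197, c_3 = 1/28561; R = 13.


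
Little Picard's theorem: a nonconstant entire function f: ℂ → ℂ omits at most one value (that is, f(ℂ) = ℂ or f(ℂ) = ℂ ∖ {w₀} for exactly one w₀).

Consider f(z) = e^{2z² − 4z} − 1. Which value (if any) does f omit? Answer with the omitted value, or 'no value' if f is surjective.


Little Picard bounds the complement of f(ℂ) to at most one point.
The exponent g(z) = 2z² − 4z is a nonconstant polynomial, hence surjective onto ℂ. So e^{g(z)} takes every value in {e^w : w ∈ ℂ} = ℂ ∖ {0}. Adding -1 shifts the range to ℂ ∖ {-1}. f omits exactly -1.

Omitted value: -1.


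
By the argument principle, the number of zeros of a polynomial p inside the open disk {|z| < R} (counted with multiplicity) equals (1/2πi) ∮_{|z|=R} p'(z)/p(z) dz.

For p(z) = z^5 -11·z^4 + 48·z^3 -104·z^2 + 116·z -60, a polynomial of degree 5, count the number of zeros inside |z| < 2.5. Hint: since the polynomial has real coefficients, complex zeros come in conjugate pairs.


The zeros of p are: (1 + 1i), (1 - 1i), (3 + 1i), (3 - 1i), 3.
Their magnitudes are: 1.414, 1.414, 3.162, 3.162, 3.
Zeros with |z| < R = 2.5: (1 + 1i), (1 - 1i).
Count = 2.
By the argument principle, (1/2πi) ∮_{|z|=R} p'(z)/p(z) dz equals exactly this count.

Number of zeros inside |z| < 2.5: 2.


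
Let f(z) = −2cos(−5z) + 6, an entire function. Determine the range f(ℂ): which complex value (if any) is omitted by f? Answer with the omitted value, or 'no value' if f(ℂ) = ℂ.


Little Picard bounds the complement of f(ℂ) to at most one point.
cos is entire and surjective onto ℂ: for every w ∈ ℂ, cos(ζ) = w has a solution ζ ∈ ℂ (e.g., via the complex inverse arccos). With ζ = −5z this gives z = ζ/(-5). Then -2·cos(−5z) takes every value in -2·ℂ = ℂ, and adding 6 is a bijection of ℂ. So f is surjective and omits no value. (Note: only on the real line is cos bounded by [−1, 1].)

Omitted value: no value.


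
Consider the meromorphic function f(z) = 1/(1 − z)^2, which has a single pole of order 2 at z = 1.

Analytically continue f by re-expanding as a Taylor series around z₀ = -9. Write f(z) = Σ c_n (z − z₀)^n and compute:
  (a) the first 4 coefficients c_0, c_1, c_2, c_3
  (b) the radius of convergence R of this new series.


Let w = z − z₀, so z = z₀ + w.
Then 1 − z = 1 − (z₀ + w) = (1 − z₀) − w = 10 − w.
f(z) = 1/(10 − w)^2 = (1/(10)^2) · (1 − w/(10))^{−2}.
By the binomial series (1−u)^{−2} = Σ_{n≥0} C(n+1, 1) u^n for |u|<1, with u = w/(10):
  c_n = C(n+1, 1) / (10)^(n+2).
  c_0 = 1/(10)^2 = 1/100.
  c_1 = 2/(10)^3 = 1/500.
  c_2 = 3/(10)^4 = 3/10000.
  c_3 = 4/(10)^5 = 1/25000.
The series is valid for |w/d| < 1, i.e. |z − z₀| < |d|.
Radius of convergence: R = |1 − z₀| = |10| = 10 (distance from z₀ to the singularity z = 1).

c_0 = 1/100, c_1 = 1/500, c_2 = 3/10000, c_3 = 1/25000; R = 10.


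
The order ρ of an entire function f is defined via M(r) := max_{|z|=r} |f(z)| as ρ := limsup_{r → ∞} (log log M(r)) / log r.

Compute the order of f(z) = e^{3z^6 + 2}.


|e^{3z^6 + 2}| = e^{Re(3·z^6) + 2} ≤ e^{3|z|^6 + 2} = e^{3r^6 + 2} on |z| = r, so ρ ≤ 6. Choosing z on |z|=r so that 3·z^6 is real positive (always possible by picking arg z appropriately) gives |f(z)| = e^{3r^6 + 2}, matching the bound. The additive constant 2 does not affect log log M(r) ~ 6·log r. Hence ρ = 6.
Therefore ρ = 6.

Order ρ = 6.


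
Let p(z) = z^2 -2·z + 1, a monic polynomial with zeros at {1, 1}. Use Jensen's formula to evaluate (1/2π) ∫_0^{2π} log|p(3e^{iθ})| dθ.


Zeros: 1, 1; r = 3.
Inside |z| < r: 1, 1. Outside (|z| ≥ r): ∅.
p(0) = 1, so log|p(0)| = log(1) = 0.0000.
Apply Jensen: I(r) = log|p(0)| + Σ_k log(r/|z_k|), summed over zeros inside |z| < r.
  log(r/|z_k|) for z_k = 1: log(3/1) = 1.0986
  log(r/|z_k|) for z_k = 1: log(3/1) = 1.0986
Sum over inside zeros: 2.1972.
I(r) = log|p(0)| + (inside sum) = 0.0000 + 2.1972 = 2.1972.
Closed form (all zeros inside, monic): I(r) = n·log(r) = 2·log(3) = 2.1972. ✓

I(r) ≈ 2.1972.


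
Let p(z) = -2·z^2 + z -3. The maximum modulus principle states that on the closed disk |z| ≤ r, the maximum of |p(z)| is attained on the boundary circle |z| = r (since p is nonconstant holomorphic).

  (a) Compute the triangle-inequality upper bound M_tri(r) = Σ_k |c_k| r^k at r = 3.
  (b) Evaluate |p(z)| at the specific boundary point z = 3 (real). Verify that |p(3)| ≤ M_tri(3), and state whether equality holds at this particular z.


Coefficients: c_0 = -3, c_1 = 1, c_2 = -2. Radius r = 3.
Part (a). Triangle bound: M_tri(r) = Σ_k |c_k| r^k
  = |-3|·3^0 + |1|·3^1 + |-2|·3^2
  = 3 + 3 + 18 = 24.
This bounds M(r) := max_{|z|=r} |p(z)| from above; equality holds iff all terms c_k z^k can be made to align in phase at a single z on |z|=r.
Part (b). At z = 3 (real, on the circle |z| = r):
  p(3) = (-3)·3^0 + (1)·3^1 + (-2)·3^2 = -18.
  |p(3)| = 18.
Check: |p(3)| = 18 ≤ 24 = M_tri(3). ✓ Equality does not hold at z = 3 (the coefficients have mixed signs, so the terms do not all align in phase there).

M_tri(3) = 24; |p(3)| = 18; equality at z=3: no.


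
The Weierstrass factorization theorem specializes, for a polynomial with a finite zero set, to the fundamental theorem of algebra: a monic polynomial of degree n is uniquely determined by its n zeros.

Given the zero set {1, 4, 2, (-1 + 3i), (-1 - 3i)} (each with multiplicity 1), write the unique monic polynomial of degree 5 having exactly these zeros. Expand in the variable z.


The polynomial is p(z) = ∏_{α ∈ S} (z − α), where S = {1, 4, 2, (-1 + 3i), (-1 - 3i)}.
Expanding the product yields: p(z) = z^5 -5·z^4 + 10·z^3 -50·z^2 + 124·z -80.
Note conjugate pairs combine to real quadratics: (z − (-1+3i))(z − (-1−3i)) = z² + 2z + 10.
The resulting polynomial has degree 5 and real coefficients as required.

p(z) = z^5 -5·z^4 + 10·z^3 -50·z^2 + 124·z -80.


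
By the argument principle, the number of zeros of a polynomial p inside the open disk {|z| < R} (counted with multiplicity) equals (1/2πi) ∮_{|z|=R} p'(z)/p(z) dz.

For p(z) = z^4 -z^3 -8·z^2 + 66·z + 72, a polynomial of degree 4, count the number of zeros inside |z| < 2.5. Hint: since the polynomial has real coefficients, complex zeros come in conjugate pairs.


The zeros of p are: -1, -4, (3 + 3i), (3 - 3i).
Their magnitudes are: 1, 4, 4.243, 4.243.
Zeros with |z| < R = 2.5: -1.
Count = 1.
By the argument principle, (1/2πi) ∮_{|z|=R} p'(z)/p(z) dz equals exactly this count.

Number of zeros inside |z| < 2.5: 1.


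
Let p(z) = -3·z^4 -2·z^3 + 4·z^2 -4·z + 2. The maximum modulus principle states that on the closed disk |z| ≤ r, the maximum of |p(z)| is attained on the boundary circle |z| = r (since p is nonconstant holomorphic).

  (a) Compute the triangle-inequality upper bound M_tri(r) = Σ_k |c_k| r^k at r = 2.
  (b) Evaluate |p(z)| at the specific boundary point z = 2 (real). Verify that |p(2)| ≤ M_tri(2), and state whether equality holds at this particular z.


Coefficients: c_0 = 2, c_1 = -4, c_2 = 4, c_3 = -2, c_4 = -3. Radius r = 2.
Part (a). Triangle bound: M_tri(r) = Σ_k |c_k| r^k
  = |2|·2^0 + |-4|·2^1 + |4|·2^2 + |-2|·2^3 + |-3|·2^4
  = 2 + 8 + 16 + 16 + 48 = 90.
This bounds M(r) := max_{|z|=r} |p(z)| from above; equality holds iff all terms c_k z^k can be made to align in phase at a single z on |z|=r.
Part (b). At z = 2 (real, on the circle |z| = r):
  p(2) = (2)·2^0 + (-4)·2^1 + (4)·2^2 + (-2)·2^3 + (-3)·2^4 = -54.
  |p(2)| = 54.
Check: |p(2)| = 54 ≤ 90 = M_tri(2). ✓ Equality does not hold at z = 2 (the coefficients have mixed signs, so the terms do not all align in phase there).

M_tri(2) = 90; |p(2)| = 54; equality at z=2: no.


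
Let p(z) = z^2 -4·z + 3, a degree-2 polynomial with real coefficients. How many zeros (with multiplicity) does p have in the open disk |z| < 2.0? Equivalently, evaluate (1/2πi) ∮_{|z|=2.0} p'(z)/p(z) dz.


The zeros of p are: 3, 1.
Their magnitudes are: 3, 1.
Zeros with |z| < R = 2.0: 1.
Count = 1.
By the argument principle, (1/2πi) ∮_{|z|=R} p'(z)/p(z) dz equals exactly this count.

Number of zeros inside |z| < 2.0: 1.


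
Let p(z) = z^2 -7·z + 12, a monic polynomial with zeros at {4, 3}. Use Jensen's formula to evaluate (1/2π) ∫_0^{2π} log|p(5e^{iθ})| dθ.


Zeros: 3, 4; r = 5.
Inside |z| < r: 3, 4. Outside (|z| ≥ r): ∅.
p(0) = 12, so log|p(0)| = log(12) = 2.4849.
Apply Jensen: I(r) = log|p(0)| + Σ_k log(r/|z_k|), summed over zeros inside |z| < r.
  log(r/|z_k|) for z_k = 4: log(5/4) = 0.2231
  log(r/|z_k|) for z_k = 3: log(5/3) = 0.5108
Sum over inside zeros: 0.7340.
I(r) = log|p(0)| + (inside sum) = 2.4849 + 0.7340 = 3.2189.
Closed form (all zeros inside, monic): I(r) = n·log(r) = 2·log(5) = 3.2189. ✓

I(r) ≈ 3.2189.


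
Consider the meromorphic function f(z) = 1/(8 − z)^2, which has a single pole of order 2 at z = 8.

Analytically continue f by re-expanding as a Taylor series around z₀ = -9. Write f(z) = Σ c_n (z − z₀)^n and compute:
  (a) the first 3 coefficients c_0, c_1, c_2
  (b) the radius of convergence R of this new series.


Let w = z − z₀, so z = z₀ + w.
Then 8 − z = 8 − (z₀ + w) = (8 − z₀) − w = 17 − w.
f(z) = 1/(17 − w)^2 = (1/(17)^2) · (1 − w/(17))^{−2}.
By the binomial series (1−u)^{−2} = Σ_{n≥0} C(n+1, 1) u^n for |u|<1, with u = w/(17):
  c_n = C(n+1, 1) / (17)^(n+2).
  c_0 = 1/(17)^2 = 1/289.
  c_1 = 2/(17)^3 = 2/4913.
  c_2 = 3/(17)^4 = 3/83521.
The series is valid for |w/d| < 1, i.e. |z − z₀| < |d|.
Radius of convergence: R = |8 − z₀| = |17| = 17 (distance from z₀ to the singularity z = 8).

c_0 = 1/289, c_1 = 2/4913, c_2 = 3/83521; R = 17.


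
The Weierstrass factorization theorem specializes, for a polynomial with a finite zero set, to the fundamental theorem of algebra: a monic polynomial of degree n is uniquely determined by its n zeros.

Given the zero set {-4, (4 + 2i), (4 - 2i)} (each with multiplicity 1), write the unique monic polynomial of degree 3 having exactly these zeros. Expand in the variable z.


The polynomial is p(z) = ∏_{α ∈ S} (z − α), where S = {-4, (4 + 2i), (4 - 2i)}.
Expanding the product yields: p(z) = z^3 -4·z^2 -12·z + 80.
Note conjugate pairs combine to real quadratics: (z − (4+2i))(z − (4−2i)) = z² − 8z + 20.
The resulting polynomial has degree 3 and real coefficients as required.

p(z) = z^3 -4·z^2 -12·z + 80.


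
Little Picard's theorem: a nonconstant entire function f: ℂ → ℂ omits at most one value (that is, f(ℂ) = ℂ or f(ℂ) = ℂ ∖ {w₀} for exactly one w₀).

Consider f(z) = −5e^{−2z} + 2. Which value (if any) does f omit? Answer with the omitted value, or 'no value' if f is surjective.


Little Picard bounds the complement of f(ℂ) to at most one point.
e^{−2z} is never zero on ℂ, so -5·e^{−2z} takes every value in ℂ ∖ {0}. Adding 2 shifts the range to ℂ ∖ {2}. Thus f omits exactly the value 2.

Omitted value: 2.


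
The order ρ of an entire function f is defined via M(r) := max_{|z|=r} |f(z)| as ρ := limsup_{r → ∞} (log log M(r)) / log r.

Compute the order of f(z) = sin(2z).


sin(w) is a linear combination of e^{iw} and e^{−iw} (or e^w, e^{−w} in the hyperbolic case), so |sin(w)| ≤ e^{|w|}. With w = 2z, |w| ≤ 2|z| + 0 = 2r + 0 on |z| = r, giving M(r) ≤ e^{2r + 0}, so ρ ≤ 1. On a suitable ray (z = it for sin/cos; z = t for sinh/cosh, t real → ∞), |sin(2z)| grows like e^{2|t|}/2, so ρ ≥ 1. Hence ρ = 1.
Therefore ρ = 1.

Order ρ = 1.


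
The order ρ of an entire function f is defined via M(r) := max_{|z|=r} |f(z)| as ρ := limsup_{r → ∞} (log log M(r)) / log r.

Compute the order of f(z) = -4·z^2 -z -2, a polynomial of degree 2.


|f(z)| ≤ Σ|c_k|·r^k = O(r^2) as r → ∞. Polynomial growth is O(e^{r^ε}) for every ε > 0 (since r^2/e^{r^ε} → 0), so ρ ≤ ε for all ε > 0, i.e. ρ = 0. Every nonconstant polynomial has order 0.
Therefore ρ = 0.

Order ρ = 0.


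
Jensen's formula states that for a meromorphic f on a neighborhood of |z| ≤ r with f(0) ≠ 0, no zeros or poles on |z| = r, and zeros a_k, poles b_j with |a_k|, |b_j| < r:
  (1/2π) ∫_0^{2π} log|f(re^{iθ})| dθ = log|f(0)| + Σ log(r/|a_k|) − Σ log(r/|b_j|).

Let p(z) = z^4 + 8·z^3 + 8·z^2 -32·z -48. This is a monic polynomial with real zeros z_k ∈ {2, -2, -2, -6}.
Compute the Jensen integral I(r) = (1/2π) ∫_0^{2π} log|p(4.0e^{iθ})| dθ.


Zeros: -6, -2, -2, 2; r = 4.0.
Inside |z| < r: -2, -2, 2. Outside (|z| ≥ r): -6.
p(0) = -48, so log|p(0)| = log(48) = 3.8712.
Apply Jensen: I(r) = log|p(0)| + Σ_k log(r/|z_k|), summed over zeros inside |z| < r.
  log(r/|z_k|) for z_k = 2: log(4.0/2) = 0.6931
  log(r/|z_k|) for z_k = -2: log(4.0/2) = 0.6931
  log(r/|z_k|) for z_k = -2: log(4.0/2) = 0.6931
  Outside zeros (-6) contribute nothing to the Jensen sum.
Sum over inside zeros: 2.0794.
I(r) = log|p(0)| + (inside sum) = 3.8712 + 2.0794 = 5.9506.
Note: since some zeros are outside |z| ≤ r, the simplified n·log(r) form does NOT apply — only the inside zeros contribute.

I(r) ≈ 5.9506.


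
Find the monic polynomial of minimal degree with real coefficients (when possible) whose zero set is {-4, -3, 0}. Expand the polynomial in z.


The polynomial is p(z) = ∏_{α ∈ S} (z − α), where S = {-4, -3, 0}.
Expanding the product yields: p(z) = z^3 + 7·z^2 + 12·z.
The resulting polynomial has degree 3 and real coefficients as required.

p(z) = z^3 + 7·z^2 + 12·z.


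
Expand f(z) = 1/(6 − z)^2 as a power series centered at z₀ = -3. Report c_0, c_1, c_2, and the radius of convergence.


Let w = z − z₀, so z = z₀ + w.
Then 6 − z = 6 − (z₀ + w) = (6 − z₀) − w = 9 − w.
f(z) = 1/(9 − w)^2 = (1/(9)^2) · (1 − w/(9))^{−2}.
By the binomial series (1−u)^{−2} = Σ_{n≥0} C(n+1, 1) u^n for |u|<1, with u = w/(9):
  c_n = C(n+1, 1) / (9)^(n+2).
  c_0 = 1/(9)^2 = 1/81.
  c_1 = 2/(9)^3 = 2/729.
  c_2 = 3/(9)^4 = 1/2187.
The series is valid for |w/d| < 1, i.e. |z − z₀| < |d|.
Radius of convergence: R = |6 − z₀| = |9| = 9 (distance from z₀ to the singularity z = 6).

c_0 = 1/81, c_1 = 2/729, c_2 = 1/2187; R = 9.


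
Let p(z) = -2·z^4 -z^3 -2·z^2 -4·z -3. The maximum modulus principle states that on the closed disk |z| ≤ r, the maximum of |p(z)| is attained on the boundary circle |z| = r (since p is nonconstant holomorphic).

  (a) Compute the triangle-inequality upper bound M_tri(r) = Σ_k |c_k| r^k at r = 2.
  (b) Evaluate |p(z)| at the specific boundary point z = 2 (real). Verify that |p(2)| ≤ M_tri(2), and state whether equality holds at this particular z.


Coefficients: c_0 = -3, c_1 = -4, c_2 = -2, c_3 = -1, c_4 = -2. Radius r = 2.
Part (a). Triangle bound: M_tri(r) = Σ_k |c_k| r^k
  = |-3|·2^0 + |-4|·2^1 + |-2|·2^2 + |-1|·2^3 + |-2|·2^4
  = 3 + 8 + 8 + 8 + 32 = 59.
This bounds M(r) := max_{|z|=r} |p(z)| from above; equality holds iff all terms c_k z^k can be made to align in phase at a single z on |z|=r.
Part (b). At z = 2 (real, on the circle |z| = r):
  p(2) = (-3)·2^0 + (-4)·2^1 + (-2)·2^2 + (-1)·2^3 + (-2)·2^4 = -59.
  |p(2)| = 59.
Since all nonzero coefficients share the same sign, |p(2)| = 59 = M_tri(2); the triangle bound is attained at z = 2, so in fact M(r) = 59.

M_tri(2) = 59; |p(2)| = 59; equality at z=2: yes.
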